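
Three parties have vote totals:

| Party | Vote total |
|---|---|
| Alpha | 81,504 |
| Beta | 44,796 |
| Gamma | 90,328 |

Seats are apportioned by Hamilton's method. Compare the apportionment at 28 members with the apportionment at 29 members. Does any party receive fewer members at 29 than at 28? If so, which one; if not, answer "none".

At 28 seats: Alpha 10, Beta 6, Gamma 12.
At 29 seats: Alpha 11, Beta 6, Gamma 12.
No party's allocation decreased.

none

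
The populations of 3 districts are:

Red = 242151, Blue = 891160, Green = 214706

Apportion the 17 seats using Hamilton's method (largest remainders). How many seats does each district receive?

Red: 3; Blue: 11; Green: 3

The standard divisor is 1348017/17 ≈ 79295.118.
Standard quotas: Red 3.0538, Blue 11.2385, Green 2.7077.
Lower quotas: Red 3, Blue 11, Green 2 (sum 16, leaving 1 seat).
Remainders in descending order: Green 0.7077, Blue 0.2385, Red 0.0538.
The surplus seat goes to Green.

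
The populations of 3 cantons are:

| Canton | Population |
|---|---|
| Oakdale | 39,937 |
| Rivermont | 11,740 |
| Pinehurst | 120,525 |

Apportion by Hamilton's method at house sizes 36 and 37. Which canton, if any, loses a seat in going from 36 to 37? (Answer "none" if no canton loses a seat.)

At 36 seats: Oakdale 8, Rivermont 3, Pinehurst 25.
At 37 seats: Oakdale 9, Rivermont 2, Pinehurst 26.
Rivermont drops from 3 to 2.

Rivermont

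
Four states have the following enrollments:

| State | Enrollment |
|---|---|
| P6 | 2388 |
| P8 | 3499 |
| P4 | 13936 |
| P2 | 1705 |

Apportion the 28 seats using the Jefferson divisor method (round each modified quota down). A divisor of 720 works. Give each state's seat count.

P6 3, P8 4, P4 19, P2 2

With modified divisor 720: modified quotas P6 3.317, P8 4.860, P4 19.356, P2 2.368.
Rounding down: P6 3, P8 4, P4 19, P2 2 (total 28).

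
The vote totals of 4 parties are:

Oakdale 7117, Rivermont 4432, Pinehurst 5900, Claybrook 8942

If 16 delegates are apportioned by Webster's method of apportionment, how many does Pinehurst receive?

Standard divisor 26391/16 ≈ 1649.438; standard quotas: Oakdale 4.315, Rivermont 2.687, Pinehurst 3.577, Claybrook 5.421.
Rounding to the nearest integer gives Oakdale 4, Rivermont 3, Pinehurst 4, Claybrook 5 — total 16, matching the house size, so no adjustment is needed.
Pinehurst receives 4.

4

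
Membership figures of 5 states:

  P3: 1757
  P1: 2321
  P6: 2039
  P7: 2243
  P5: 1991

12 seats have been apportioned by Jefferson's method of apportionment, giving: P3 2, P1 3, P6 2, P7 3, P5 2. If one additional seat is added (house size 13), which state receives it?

P6

Priority for the next seat is population ÷ (current seats + 1).
Priorities: P3 585.667, P1 580.250, P6 679.667, P7 560.750, P5 663.667.
Highest priority: P6.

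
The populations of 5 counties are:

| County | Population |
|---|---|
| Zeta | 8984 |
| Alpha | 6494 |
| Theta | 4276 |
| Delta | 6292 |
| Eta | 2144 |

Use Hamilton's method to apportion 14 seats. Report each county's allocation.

Zeta=5, Alpha=3, Theta=2, Delta=3, Eta=1

Standard divisor: 28190 ÷ 14 ≈ 2013.571.
Standard quotas: Zeta 4.4617, Alpha 3.2251, Theta 2.1236, Delta 3.1248, Eta 1.0648.
Lower quotas: Zeta 4, Alpha 3, Theta 2, Delta 3, Eta 1 (sum 13, leaving 1 seat).
Remainders in descending order: Zeta 0.4617, Alpha 0.2251, Delta 0.1248, Theta 0.1236, Eta 0.0648.
The surplus seat goes to Zeta.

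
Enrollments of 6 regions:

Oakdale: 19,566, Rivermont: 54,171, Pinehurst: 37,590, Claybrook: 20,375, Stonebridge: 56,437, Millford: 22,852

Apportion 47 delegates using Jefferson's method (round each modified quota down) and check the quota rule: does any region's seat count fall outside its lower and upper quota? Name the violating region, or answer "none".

none

Standard quotas: Oakdale 4.358, Rivermont 12.067, Pinehurst 8.373, Claybrook 4.539, Stonebridge 12.572, Millford 5.090.
Jefferson allocation: Oakdale 4, Rivermont 12, Pinehurst 9, Claybrook 4, Stonebridge 13, Millford 5.
Every allocation lies between the lower and upper quota.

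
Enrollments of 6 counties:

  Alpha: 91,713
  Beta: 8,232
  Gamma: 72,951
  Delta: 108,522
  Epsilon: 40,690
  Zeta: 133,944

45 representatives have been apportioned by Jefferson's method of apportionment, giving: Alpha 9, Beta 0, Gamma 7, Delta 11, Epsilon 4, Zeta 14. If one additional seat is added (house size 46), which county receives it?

Priority for the next seat is population ÷ (current seats + 1).
Priorities: Alpha 9171.300, Beta 8232.000, Gamma 9118.875, Delta 9043.500, Epsilon 8138.000, Zeta 8929.600.
Highest priority: Alpha.

Alpha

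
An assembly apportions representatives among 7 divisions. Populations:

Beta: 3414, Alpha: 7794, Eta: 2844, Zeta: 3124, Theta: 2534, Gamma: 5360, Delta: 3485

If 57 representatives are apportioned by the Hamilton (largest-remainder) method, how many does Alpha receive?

15

Standard divisor: 28555 ÷ 57 ≈ 500.965.
Standard quotas: Beta 6.8148, Alpha 15.5580, Eta 5.6770, Zeta 6.2360, Theta 5.0582, Gamma 10.6994, Delta 6.9566.
Lower quotas: Beta 6, Alpha 15, Eta 5, Zeta 6, Theta 5, Gamma 10, Delta 6 (sum 53, leaving 4 seats).
Remainders in descending order: Delta 0.9566, Beta 0.8148, Gamma 0.6994, Eta 0.6770, Alpha 0.5580, Zeta 0.2360, Theta 0.0582.
Largest remainders: Delta, Beta, Gamma, Eta receive the extra seats.
Alpha receives 15.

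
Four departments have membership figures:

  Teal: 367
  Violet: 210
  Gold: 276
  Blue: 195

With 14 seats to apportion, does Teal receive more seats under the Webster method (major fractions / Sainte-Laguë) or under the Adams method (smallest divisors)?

Webster: Teal 5, Violet 3, Gold 4, Blue 2.
Adams: Teal 4, Violet 3, Gold 4, Blue 3.
Teal gets 5 under Webster and 4 under Adams.

Webster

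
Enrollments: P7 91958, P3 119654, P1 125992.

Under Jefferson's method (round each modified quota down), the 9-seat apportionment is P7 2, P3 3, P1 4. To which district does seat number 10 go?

Priority for the next seat is population ÷ (current seats + 1).
Priorities: P7 30652.667, P3 29913.500, P1 25198.400.
Highest priority: P7.

P7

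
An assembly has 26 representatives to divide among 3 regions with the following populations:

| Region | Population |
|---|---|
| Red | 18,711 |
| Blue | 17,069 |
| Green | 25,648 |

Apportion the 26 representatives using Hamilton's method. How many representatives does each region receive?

Red=8; Blue=7; Green=11

Standard divisor: 61428 ÷ 26 ≈ 2362.615.
Standard quotas: Red 7.9196, Blue 7.2246, Green 10.8558.
Lower quotas: Red 7, Blue 7, Green 10 (sum 24, leaving 2 seats).
Remainders in descending order: Red 0.9196, Green 0.8558, Blue 0.2246.
The surplus seats go to Red, Green.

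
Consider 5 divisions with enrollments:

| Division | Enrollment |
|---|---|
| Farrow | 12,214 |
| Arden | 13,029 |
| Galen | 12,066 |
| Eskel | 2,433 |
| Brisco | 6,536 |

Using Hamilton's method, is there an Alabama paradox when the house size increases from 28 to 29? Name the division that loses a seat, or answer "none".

Eskel

At 28 seats: Farrow 7, Arden 8, Galen 7, Eskel 2, Brisco 4.
At 29 seats: Farrow 8, Arden 8, Galen 8, Eskel 1, Brisco 4.
Eskel drops from 2 to 1.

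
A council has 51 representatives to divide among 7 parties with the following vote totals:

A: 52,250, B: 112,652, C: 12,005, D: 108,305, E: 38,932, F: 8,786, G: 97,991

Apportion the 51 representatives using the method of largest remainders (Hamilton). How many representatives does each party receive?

A: 6, B: 13, C: 1, D: 13, E: 5, F: 1, G: 12

Standard divisor: 430921 ÷ 51 ≈ 8449.431.
Standard quotas: A 6.1838, B 13.3325, C 1.4208, D 12.8180, E 4.6076, F 1.0398, G 11.5973.
Lower quotas: A 6, B 13, C 1, D 12, E 4, F 1, G 11 (sum 48, leaving 3 seats).
Remainders in descending order: D 0.8180, E 0.6076, G 0.5973, C 0.4208, B 0.3325, A 0.1838, F 0.0398.
Largest remainders: D, E, G receive the extra seats.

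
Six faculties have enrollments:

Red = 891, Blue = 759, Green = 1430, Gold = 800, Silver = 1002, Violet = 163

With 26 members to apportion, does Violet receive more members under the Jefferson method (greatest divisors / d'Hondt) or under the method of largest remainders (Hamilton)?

Hamilton

Jefferson: Red 5, Blue 4, Green 8, Gold 4, Silver 5, Violet 0.
Hamilton: Red 5, Blue 4, Green 7, Gold 4, Silver 5, Violet 1.
Violet gets 0 under Jefferson and 1 under Hamilton.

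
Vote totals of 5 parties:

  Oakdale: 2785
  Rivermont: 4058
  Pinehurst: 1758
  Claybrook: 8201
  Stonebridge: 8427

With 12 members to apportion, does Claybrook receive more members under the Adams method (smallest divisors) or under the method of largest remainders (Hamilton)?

Adams: Oakdale 2, Rivermont 2, Pinehurst 1, Claybrook 3, Stonebridge 4.
Hamilton: Oakdale 1, Rivermont 2, Pinehurst 1, Claybrook 4, Stonebridge 4.
Claybrook gets 3 under Adams and 4 under Hamilton.

Hamilton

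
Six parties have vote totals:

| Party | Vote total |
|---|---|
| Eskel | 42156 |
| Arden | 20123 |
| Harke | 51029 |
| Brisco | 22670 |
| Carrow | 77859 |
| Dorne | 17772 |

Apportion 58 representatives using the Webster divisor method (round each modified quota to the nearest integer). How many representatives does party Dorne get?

Standard divisor 231609/58 ≈ 3993.259; standard quotas: Eskel 10.557, Arden 5.039, Harke 12.779, Brisco 5.677, Carrow 19.498, Dorne 4.451.
Rounding to the nearest integer gives Eskel 11, Arden 5, Harke 13, Brisco 6, Carrow 19, Dorne 4 — total 58, matching the house size, so no adjustment is needed.
Dorne receives 4.

4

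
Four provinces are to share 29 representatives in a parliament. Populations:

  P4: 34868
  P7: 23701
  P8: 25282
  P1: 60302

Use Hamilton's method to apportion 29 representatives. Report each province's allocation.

Total 144153; standard divisor 144153/29 ≈ 4970.793.
Standard quotas: P4 7.0146, P7 4.7681, P8 5.0861, P1 12.1313.
Lower quotas: P4 7, P7 4, P8 5, P1 12 (sum 28, leaving 1 seat).
Remainders in descending order: P7 0.7681, P1 0.1313, P8 0.0861, P4 0.0146.
The surplus seat goes to P7.

P4=7, P7=5, P8=5, P1=12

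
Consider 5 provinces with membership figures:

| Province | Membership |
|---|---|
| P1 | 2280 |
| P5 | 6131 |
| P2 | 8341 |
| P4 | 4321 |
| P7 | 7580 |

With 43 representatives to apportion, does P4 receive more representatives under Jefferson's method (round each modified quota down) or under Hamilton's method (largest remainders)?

Jefferson: P1 3, P5 9, P2 13, P4 6, P7 12.
Hamilton: P1 3, P5 9, P2 13, P4 7, P7 11.
P4 gets 6 under Jefferson and 7 under Hamilton.

Hamilton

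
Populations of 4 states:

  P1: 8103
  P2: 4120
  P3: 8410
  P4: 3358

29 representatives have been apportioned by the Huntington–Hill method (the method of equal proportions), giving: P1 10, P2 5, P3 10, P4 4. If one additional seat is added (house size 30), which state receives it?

P3

Priority for the next seat is population ÷ (√(s·(s+1))).
Priorities: P1 772.591, P2 752.206, P3 801.862, P4 750.872.
Highest priority: P3.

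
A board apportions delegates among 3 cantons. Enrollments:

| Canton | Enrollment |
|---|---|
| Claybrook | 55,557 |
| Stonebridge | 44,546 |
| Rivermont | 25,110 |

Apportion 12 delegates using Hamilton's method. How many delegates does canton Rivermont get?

Total 125213; standard divisor 125213/12 ≈ 10434.417.
Standard quotas: Claybrook 5.3244, Stonebridge 4.2691, Rivermont 2.4065.
Lower quotas: Claybrook 5, Stonebridge 4, Rivermont 2 (sum 11, leaving 1 seat).
Remainders in descending order: Rivermont 0.4065, Claybrook 0.3244, Stonebridge 0.2691.
Largest remainder: Rivermont receives the extra seat.
Rivermont receives 3.

3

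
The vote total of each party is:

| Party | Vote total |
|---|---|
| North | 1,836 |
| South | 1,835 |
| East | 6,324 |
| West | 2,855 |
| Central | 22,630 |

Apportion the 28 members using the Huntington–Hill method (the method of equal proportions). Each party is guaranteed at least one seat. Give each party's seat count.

With divisor 1296: modified quotas North 1.417, South 1.416, East 4.880, West 2.203, Central 17.461.
Geometric-mean thresholds: North √(1·2)=1.414, South √(1·2)=1.414, East √(4·5)=4.472, West √(2·3)=2.449, Central √(17·18)=17.493.
Each quota rounded against its threshold gives North 2, South 2, East 5, West 2, Central 17 (total 28).

North 2, South 2, East 5, West 2, Central 17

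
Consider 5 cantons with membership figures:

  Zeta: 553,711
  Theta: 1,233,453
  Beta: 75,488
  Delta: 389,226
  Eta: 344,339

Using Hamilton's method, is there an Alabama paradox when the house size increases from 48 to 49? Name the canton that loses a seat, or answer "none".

At 48 seats: Zeta 10, Theta 23, Beta 2, Delta 7, Eta 6.
At 49 seats: Zeta 11, Theta 23, Beta 1, Delta 7, Eta 7.
Beta drops from 2 to 1.

Beta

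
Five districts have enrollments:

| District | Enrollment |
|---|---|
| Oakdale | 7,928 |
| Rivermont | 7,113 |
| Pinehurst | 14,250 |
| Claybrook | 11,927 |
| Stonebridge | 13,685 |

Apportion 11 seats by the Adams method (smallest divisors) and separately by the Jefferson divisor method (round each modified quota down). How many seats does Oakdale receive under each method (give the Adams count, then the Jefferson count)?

Adams: Oakdale 2, Rivermont 2, Pinehurst 3, Claybrook 2, Stonebridge 2.
Jefferson: Oakdale 1, Rivermont 1, Pinehurst 3, Claybrook 3, Stonebridge 3.
Oakdale gets 2 under Adams and 1 under Jefferson.

2 and 1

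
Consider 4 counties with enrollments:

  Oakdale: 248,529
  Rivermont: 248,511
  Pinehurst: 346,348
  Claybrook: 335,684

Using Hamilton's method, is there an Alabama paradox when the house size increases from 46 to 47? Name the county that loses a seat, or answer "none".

none

At 46 seats: Oakdale 10, Rivermont 10, Pinehurst 13, Claybrook 13.
At 47 seats: Oakdale 10, Rivermont 10, Pinehurst 14, Claybrook 13.
No county's allocation decreased.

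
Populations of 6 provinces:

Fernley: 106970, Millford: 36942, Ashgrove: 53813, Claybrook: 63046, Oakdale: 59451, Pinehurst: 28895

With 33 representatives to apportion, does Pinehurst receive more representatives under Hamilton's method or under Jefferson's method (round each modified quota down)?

Hamilton

Hamilton: Fernley 10, Millford 3, Ashgrove 5, Claybrook 6, Oakdale 6, Pinehurst 3.
Jefferson: Fernley 11, Millford 3, Ashgrove 5, Claybrook 6, Oakdale 6, Pinehurst 2.
Pinehurst gets 3 under Hamilton and 2 under Jefferson.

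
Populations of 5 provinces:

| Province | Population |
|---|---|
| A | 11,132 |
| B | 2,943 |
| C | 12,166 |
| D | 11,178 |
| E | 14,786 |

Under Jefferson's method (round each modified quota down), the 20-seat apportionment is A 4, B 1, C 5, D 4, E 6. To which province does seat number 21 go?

D

Priority for the next seat is population ÷ (current seats + 1).
Priorities: A 2226.400, B 1471.500, C 2027.667, D 2235.600, E 2112.286.
Highest priority: D.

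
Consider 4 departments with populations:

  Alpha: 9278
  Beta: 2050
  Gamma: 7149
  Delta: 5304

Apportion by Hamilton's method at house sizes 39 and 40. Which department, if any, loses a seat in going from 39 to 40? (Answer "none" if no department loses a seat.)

At 39 seats: Alpha 15, Beta 3, Gamma 12, Delta 9.
At 40 seats: Alpha 16, Beta 3, Gamma 12, Delta 9.
No department's allocation decreased.

none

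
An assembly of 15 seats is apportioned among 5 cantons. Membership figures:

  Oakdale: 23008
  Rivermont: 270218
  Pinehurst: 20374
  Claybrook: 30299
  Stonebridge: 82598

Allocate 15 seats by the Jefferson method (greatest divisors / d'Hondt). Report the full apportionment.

Oakdale=0, Rivermont=11, Pinehurst=0, Claybrook=1, Stonebridge=3

Standard divisor 426497/15 ≈ 28433.133; standard quotas: Oakdale 0.809, Rivermont 9.504, Pinehurst 0.717, Claybrook 1.066, Stonebridge 2.905.
Rounding down gives 0, 9, 0, 1, 2 = 12 seats, so the divisor must be adjusted.
With modified divisor 23800: modified quotas Oakdale 0.967, Rivermont 11.354, Pinehurst 0.856, Claybrook 1.273, Stonebridge 3.471.
Rounding down: Oakdale 0, Rivermont 11, Pinehurst 0, Claybrook 1, Stonebridge 3 (total 15).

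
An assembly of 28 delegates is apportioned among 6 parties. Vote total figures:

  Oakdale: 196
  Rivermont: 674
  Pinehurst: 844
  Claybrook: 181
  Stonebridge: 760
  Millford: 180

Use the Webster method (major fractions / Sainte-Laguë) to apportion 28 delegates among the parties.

Oakdale=2, Rivermont=7, Pinehurst=8, Claybrook=2, Stonebridge=7, Millford=2

Standard divisor 2835/28 ≈ 101.25; standard quotas: Oakdale 1.936, Rivermont 6.657, Pinehurst 8.336, Claybrook 1.788, Stonebridge 7.506, Millford 1.778.
Rounding to the nearest integer gives 2, 7, 8, 2, 8, 2 = 29 seats, so the divisor must be adjusted.
With modified divisor 103: modified quotas Oakdale 1.903, Rivermont 6.544, Pinehurst 8.194, Claybrook 1.757, Stonebridge 7.379, Millford 1.748.
Rounding to the nearest integer: Oakdale 2, Rivermont 7, Pinehurst 8, Claybrook 2, Stonebridge 7, Millford 2 (total 28).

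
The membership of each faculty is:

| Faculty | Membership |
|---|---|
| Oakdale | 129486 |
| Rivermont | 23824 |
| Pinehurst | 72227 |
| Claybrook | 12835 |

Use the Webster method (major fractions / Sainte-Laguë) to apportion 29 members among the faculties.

Oakdale 15; Rivermont 3; Pinehurst 9; Claybrook 2

Standard divisor 238372/29 ≈ 8219.724; standard quotas: Oakdale 15.753, Rivermont 2.898, Pinehurst 8.787, Claybrook 1.561.
Rounding to the nearest integer gives 16, 3, 9, 2 = 30 seats, so the divisor must be adjusted.
With modified divisor 8400: modified quotas Oakdale 15.415, Rivermont 2.836, Pinehurst 8.598, Claybrook 1.528.
Rounding to the nearest integer: Oakdale 15, Rivermont 3, Pinehurst 9, Claybrook 2 (total 29).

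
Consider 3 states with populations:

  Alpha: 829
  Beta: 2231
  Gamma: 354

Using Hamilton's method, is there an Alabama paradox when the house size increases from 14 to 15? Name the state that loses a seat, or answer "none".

Gamma

At 14 seats: Alpha 3, Beta 9, Gamma 2.
At 15 seats: Alpha 4, Beta 10, Gamma 1.
Gamma drops from 2 to 1.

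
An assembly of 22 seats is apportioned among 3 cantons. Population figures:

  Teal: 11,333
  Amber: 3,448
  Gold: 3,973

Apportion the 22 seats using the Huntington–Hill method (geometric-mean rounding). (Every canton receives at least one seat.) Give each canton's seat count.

Teal 13, Amber 4, Gold 5

With divisor 864: modified quotas Teal 13.117, Amber 3.991, Gold 4.598.
Geometric-mean thresholds: Teal √(13·14)=13.491, Amber √(3·4)=3.464, Gold √(4·5)=4.472.
Each quota rounded against its threshold gives Teal 13, Amber 4, Gold 5 (total 22).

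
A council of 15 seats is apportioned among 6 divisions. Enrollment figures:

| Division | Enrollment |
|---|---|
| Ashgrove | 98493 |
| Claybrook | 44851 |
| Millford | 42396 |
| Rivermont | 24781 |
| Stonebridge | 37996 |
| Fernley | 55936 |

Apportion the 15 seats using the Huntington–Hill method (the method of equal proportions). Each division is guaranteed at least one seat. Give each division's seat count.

With divisor 20167: modified quotas Ashgrove 4.884, Claybrook 2.224, Millford 2.102, Rivermont 1.229, Stonebridge 1.884, Fernley 2.774.
Geometric-mean thresholds: Ashgrove √(4·5)=4.472, Claybrook √(2·3)=2.449, Millford √(2·3)=2.449, Rivermont √(1·2)=1.414, Stonebridge √(1·2)=1.414, Fernley √(2·3)=2.449.
Each quota rounded against its threshold gives Ashgrove 5, Claybrook 2, Millford 2, Rivermont 1, Stonebridge 2, Fernley 3 (total 15).

Ashgrove: 5, Claybrook: 2, Millford: 2, Rivermont: 1, Stonebridge: 2, Fernley: 3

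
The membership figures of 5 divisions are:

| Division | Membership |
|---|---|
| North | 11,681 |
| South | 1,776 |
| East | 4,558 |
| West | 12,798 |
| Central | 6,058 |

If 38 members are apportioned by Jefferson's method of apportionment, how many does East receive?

5

Standard divisor 36871/38 ≈ 970.289; standard quotas: North 12.039, South 1.830, East 4.698, West 13.190, Central 6.243.
Rounding down gives 12, 1, 4, 13, 6 = 36 seats, so the divisor must be adjusted.
With modified divisor 900: modified quotas North 12.979, South 1.973, East 5.064, West 14.220, Central 6.731.
Rounding down: North 12, South 1, East 5, West 14, Central 6 (total 38).
East receives 5.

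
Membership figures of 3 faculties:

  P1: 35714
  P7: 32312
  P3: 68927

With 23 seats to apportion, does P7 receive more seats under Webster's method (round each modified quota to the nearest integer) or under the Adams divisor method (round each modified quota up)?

Adams

Webster: P1 6, P7 5, P3 12.
Adams: P1 6, P7 6, P3 11.
P7 gets 5 under Webster and 6 under Adams.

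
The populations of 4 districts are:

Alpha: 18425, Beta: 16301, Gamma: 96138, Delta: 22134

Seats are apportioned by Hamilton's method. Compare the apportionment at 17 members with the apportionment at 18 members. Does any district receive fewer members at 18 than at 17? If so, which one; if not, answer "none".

At 17 seats: Alpha 2, Beta 2, Gamma 11, Delta 2.
At 18 seats: Alpha 2, Beta 2, Gamma 11, Delta 3.
No district's allocation decreased.

none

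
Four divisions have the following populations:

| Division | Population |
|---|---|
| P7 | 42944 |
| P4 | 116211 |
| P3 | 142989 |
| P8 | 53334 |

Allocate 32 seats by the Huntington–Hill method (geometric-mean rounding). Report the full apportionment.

With divisor 11264: modified quotas P7 3.812, P4 10.317, P3 12.694, P8 4.735.
Geometric-mean thresholds: P7 √(3·4)=3.464, P4 √(10·11)=10.488, P3 √(12·13)=12.490, P8 √(4·5)=4.472.
Each quota rounded against its threshold gives P7 4, P4 10, P3 13, P8 5 (total 32).

P7=4, P4=10, P3=13, P8=5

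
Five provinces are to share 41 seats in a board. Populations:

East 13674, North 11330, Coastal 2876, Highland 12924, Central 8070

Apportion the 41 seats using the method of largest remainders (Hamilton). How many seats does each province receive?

East 11; North 10; Coastal 2; Highland 11; Central 7

The standard divisor is 48874/41 ≈ 1192.049.
Standard quotas: East 11.4710, North 9.5046, Coastal 2.4127, Highland 10.8418, Central 6.7699.
Lower quotas: East 11, North 9, Coastal 2, Highland 10, Central 6 (sum 38, leaving 3 seats).
Remainders in descending order: Highland 0.8418, Central 0.7699, North 0.5046, East 0.4710, Coastal 0.4127.
Largest remainders: Highland, Central, North receive the extra seats.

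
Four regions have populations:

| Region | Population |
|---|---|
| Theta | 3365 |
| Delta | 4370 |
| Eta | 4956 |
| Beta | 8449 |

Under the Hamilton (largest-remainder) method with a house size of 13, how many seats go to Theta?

Total 21140; standard divisor 21140/13 ≈ 1626.154.
Standard quotas: Theta 2.0693, Delta 2.6873, Eta 3.0477, Beta 5.1957.
Lower quotas: Theta 2, Delta 2, Eta 3, Beta 5 (sum 12, leaving 1 seat).
Remainders in descending order: Delta 0.6873, Beta 0.1957, Theta 0.0693, Eta 0.0477.
Largest remainder: Delta receives the extra seat.
Theta receives 2.

2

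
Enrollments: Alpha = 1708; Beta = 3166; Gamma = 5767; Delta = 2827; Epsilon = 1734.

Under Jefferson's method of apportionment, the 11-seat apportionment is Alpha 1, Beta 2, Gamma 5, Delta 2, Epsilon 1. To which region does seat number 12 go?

Priority for the next seat is population ÷ (current seats + 1).
Priorities: Alpha 854.000, Beta 1055.333, Gamma 961.167, Delta 942.333, Epsilon 867.000.
Highest priority: Beta.

Beta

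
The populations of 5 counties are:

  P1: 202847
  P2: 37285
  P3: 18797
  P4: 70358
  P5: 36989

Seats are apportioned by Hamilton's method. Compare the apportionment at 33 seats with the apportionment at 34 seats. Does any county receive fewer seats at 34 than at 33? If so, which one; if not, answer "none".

At 33 seats: P1 18, P2 4, P3 2, P4 6, P5 3.
At 34 seats: P1 19, P2 3, P3 2, P4 7, P5 3.
P2 drops from 4 to 3.

P2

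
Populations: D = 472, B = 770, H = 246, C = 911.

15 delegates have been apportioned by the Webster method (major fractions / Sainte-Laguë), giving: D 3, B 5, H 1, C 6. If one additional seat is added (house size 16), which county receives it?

Priority for the next seat is population ÷ (current seats + 0.5).
Priorities: D 134.857, B 140.000, H 164.000, C 140.154.
Highest priority: H.

H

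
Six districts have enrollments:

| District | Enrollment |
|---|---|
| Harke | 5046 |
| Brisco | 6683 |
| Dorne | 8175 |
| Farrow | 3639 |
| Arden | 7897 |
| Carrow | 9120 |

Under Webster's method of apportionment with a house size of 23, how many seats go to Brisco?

Standard divisor 40560/23 ≈ 1763.478; standard quotas: Harke 2.861, Brisco 3.790, Dorne 4.636, Farrow 2.064, Arden 4.478, Carrow 5.172.
Rounding to the nearest integer gives Harke 3, Brisco 4, Dorne 5, Farrow 2, Arden 4, Carrow 5 — total 23, matching the house size, so no adjustment is needed.
Brisco receives 4.

4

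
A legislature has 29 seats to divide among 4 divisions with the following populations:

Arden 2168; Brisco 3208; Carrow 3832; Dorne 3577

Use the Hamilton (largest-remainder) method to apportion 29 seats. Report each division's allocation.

Arden 5, Brisco 7, Carrow 9, Dorne 8

The standard divisor is 12785/29 ≈ 440.862.
Standard quotas: Arden 4.918, Brisco 7.277, Carrow 8.692, Dorne 8.114.
Lower quotas: Arden 4, Brisco 7, Carrow 8, Dorne 8 (sum 27, leaving 2 seats).
Remainders in descending order: Arden 0.918, Carrow 0.692, Brisco 0.277, Dorne 0.114.
Largest remainders: Arden, Carrow receive the extra seats.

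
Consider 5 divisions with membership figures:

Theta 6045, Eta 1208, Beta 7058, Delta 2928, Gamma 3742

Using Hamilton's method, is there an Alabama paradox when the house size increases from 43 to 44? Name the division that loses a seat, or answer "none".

At 43 seats: Theta 12, Eta 3, Beta 14, Delta 6, Gamma 8.
At 44 seats: Theta 13, Eta 2, Beta 15, Delta 6, Gamma 8.
Eta drops from 3 to 2.

Eta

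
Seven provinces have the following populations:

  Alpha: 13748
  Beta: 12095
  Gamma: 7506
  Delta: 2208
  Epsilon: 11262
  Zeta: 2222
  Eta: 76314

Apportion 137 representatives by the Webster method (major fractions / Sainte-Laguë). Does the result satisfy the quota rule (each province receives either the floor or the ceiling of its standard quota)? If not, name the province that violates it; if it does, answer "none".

Eta

Standard quotas: Alpha 15.025, Beta 13.219, Gamma 8.203, Delta 2.413, Epsilon 12.308, Zeta 2.428, Eta 83.403.
Webster allocation: Alpha 15, Beta 13, Gamma 8, Delta 2, Epsilon 12, Zeta 2, Eta 85.
Eta has quota 83.403 (lower 83, upper 84) but receives 85 — outside the quota interval.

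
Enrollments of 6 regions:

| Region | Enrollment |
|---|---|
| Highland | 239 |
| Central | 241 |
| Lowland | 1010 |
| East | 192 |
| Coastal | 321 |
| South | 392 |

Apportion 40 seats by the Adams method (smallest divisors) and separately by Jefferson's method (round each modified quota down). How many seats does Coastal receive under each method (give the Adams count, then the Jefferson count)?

6 and 5

Adams: Highland 4, Central 4, Lowland 16, East 3, Coastal 6, South 7.
Jefferson: Highland 4, Central 4, Lowland 18, East 3, Coastal 5, South 6.
Coastal gets 6 under Adams and 5 under Jefferson.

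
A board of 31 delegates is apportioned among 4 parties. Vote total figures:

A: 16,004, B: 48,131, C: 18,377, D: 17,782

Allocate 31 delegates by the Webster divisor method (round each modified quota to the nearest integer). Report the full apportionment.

Standard divisor 100294/31 ≈ 3235.29; standard quotas: A 4.947, B 14.877, C 5.680, D 5.496.
Rounding to the nearest integer gives A 5, B 15, C 6, D 5 — total 31, matching the house size, so no adjustment is needed.

A=5; B=15; C=6; D=5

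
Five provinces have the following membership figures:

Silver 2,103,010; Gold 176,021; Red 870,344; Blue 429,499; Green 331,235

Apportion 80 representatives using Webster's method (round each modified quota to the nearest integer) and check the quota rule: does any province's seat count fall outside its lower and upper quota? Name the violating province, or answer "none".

Silver

Standard quotas: Silver 43.027, Gold 3.601, Red 17.807, Blue 8.787, Green 6.777.
Webster allocation: Silver 42, Gold 4, Red 18, Blue 9, Green 7.
Silver has quota 43.027 (lower 43, upper 44) but receives 42 — outside the quota interval.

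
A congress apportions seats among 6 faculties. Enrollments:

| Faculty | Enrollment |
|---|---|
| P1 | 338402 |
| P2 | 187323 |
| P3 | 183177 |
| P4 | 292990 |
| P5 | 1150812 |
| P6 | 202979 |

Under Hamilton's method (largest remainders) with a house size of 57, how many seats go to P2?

5

The standard divisor is 2355683/57 ≈ 41327.772.
Standard quotas: P1 8.1882, P2 4.5326, P3 4.4323, P4 7.0894, P5 27.8460, P6 4.9114.
Lower quotas: P1 8, P2 4, P3 4, P4 7, P5 27, P6 4 (sum 54, leaving 3 seats).
Remainders in descending order: P6 0.9114, P5 0.8460, P2 0.5326, P3 0.4323, P1 0.1882, P4 0.0894.
The surplus seats go to P6, P5, P2.
P2 receives 5.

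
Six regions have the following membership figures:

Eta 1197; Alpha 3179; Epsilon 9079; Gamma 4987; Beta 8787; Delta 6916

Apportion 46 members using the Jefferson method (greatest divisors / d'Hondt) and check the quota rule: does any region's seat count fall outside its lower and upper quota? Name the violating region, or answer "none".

none

Standard quotas: Eta 1.613, Alpha 4.283, Epsilon 12.231, Gamma 6.718, Beta 11.838, Delta 9.317.
Jefferson allocation: Eta 1, Alpha 4, Epsilon 13, Gamma 7, Beta 12, Delta 9.
Every allocation lies between the lower and upper quota.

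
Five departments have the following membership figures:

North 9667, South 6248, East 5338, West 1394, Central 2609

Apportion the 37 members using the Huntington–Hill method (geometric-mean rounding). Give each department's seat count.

With divisor 690: modified quotas North 14.010, South 9.055, East 7.736, West 2.020, Central 3.781.
Geometric-mean thresholds: North √(14·15)=14.491, South √(9·10)=9.487, East √(7·8)=7.483, West √(2·3)=2.449, Central √(3·4)=3.464.
Each quota rounded against its threshold gives North 14, South 9, East 8, West 2, Central 4 (total 37).

North 14; South 9; East 8; West 2; Central 4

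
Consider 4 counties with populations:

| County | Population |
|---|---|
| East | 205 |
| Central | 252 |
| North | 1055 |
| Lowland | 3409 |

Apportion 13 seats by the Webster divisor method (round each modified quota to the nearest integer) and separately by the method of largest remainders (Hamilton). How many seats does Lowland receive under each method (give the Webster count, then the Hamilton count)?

Webster: East 1, Central 1, North 3, Lowland 8.
Hamilton: East 0, Central 1, North 3, Lowland 9.
Lowland gets 8 under Webster and 9 under Hamilton.

8 and 9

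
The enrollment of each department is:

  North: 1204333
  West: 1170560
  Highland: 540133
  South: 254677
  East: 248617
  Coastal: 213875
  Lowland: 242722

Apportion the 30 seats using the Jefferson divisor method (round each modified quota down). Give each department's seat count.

Standard divisor 3874917/30 ≈ 129163.9; standard quotas: North 9.324, West 9.063, Highland 4.182, South 1.972, East 1.925, Coastal 1.656, Lowland 1.879.
Rounding down gives 9, 9, 4, 1, 1, 1, 1 = 26 seats, so the divisor must be adjusted.
With modified divisor 118700: modified quotas North 10.146, West 9.861, Highland 4.550, South 2.146, East 2.094, Coastal 1.802, Lowland 2.045.
Rounding down: North 10, West 9, Highland 4, South 2, East 2, Coastal 1, Lowland 2 (total 30).

North=10; West=9; Highland=4; South=2; East=2; Coastal=1; Lowland=2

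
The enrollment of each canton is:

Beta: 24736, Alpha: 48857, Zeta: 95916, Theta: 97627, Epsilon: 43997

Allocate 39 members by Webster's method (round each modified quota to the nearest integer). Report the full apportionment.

Beta: 3, Alpha: 6, Zeta: 12, Theta: 12, Epsilon: 6

Standard divisor 311133/39 ≈ 7977.769; standard quotas: Beta 3.101, Alpha 6.124, Zeta 12.023, Theta 12.237, Epsilon 5.515.
Rounding to the nearest integer gives Beta 3, Alpha 6, Zeta 12, Theta 12, Epsilon 6 — total 39, matching the house size, so no adjustment is needed.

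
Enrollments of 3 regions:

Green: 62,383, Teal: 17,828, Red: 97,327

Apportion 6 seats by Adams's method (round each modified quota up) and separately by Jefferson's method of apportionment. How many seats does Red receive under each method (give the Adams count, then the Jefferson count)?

Adams: Green 2, Teal 1, Red 3.
Jefferson: Green 2, Teal 0, Red 4.
Red gets 3 under Adams and 4 under Jefferson.

3 and 4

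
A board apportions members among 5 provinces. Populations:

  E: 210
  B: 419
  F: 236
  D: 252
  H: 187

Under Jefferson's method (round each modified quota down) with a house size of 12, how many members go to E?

2

Standard divisor 1304/12 ≈ 108.667; standard quotas: E 1.933, B 3.856, F 2.172, D 2.319, H 1.721.
Rounding down gives 1, 3, 2, 2, 1 = 9 seats, so the divisor must be adjusted.
With modified divisor 90: modified quotas E 2.333, B 4.656, F 2.622, D 2.800, H 2.078.
Rounding down: E 2, B 4, F 2, D 2, H 2 (total 12).
E receives 2.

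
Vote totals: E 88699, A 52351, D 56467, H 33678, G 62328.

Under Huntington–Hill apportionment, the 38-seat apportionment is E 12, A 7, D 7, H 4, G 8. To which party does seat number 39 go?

D

Priority for the next seat is population ÷ (√(s·(s+1))).
Priorities: E 7101.604, A 6995.697, D 7545.720, H 7530.630, G 7345.425.
Highest priority: D.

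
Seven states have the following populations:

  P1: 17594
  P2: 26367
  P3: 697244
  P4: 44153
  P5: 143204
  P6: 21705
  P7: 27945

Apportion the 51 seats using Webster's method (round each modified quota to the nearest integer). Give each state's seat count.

P1 1, P2 1, P3 37, P4 2, P5 8, P6 1, P7 1

Standard divisor 978212/51 ≈ 19180.627; standard quotas: P1 0.917, P2 1.375, P3 36.351, P4 2.302, P5 7.466, P6 1.132, P7 1.457.
Rounding to the nearest integer gives 1, 1, 36, 2, 7, 1, 1 = 49 seats, so the divisor must be adjusted.
With modified divisor 18900: modified quotas P1 0.931, P2 1.395, P3 36.891, P4 2.336, P5 7.577, P6 1.148, P7 1.479.
Rounding to the nearest integer: P1 1, P2 1, P3 37, P4 2, P5 8, P6 1, P7 1 (total 51).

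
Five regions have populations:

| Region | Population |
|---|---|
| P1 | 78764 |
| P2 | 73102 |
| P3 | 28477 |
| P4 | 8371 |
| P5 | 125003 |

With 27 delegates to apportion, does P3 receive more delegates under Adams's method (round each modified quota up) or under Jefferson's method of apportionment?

Adams

Adams: P1 7, P2 6, P3 3, P4 1, P5 10.
Jefferson: P1 7, P2 7, P3 2, P4 0, P5 11.
P3 gets 3 under Adams and 2 under Jefferson.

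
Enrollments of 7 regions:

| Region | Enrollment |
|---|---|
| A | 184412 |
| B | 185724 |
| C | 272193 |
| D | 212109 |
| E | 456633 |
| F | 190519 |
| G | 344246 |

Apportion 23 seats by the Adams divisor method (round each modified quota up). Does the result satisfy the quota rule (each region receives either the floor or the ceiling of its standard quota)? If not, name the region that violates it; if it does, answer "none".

none

Standard quotas: A 2.298, B 2.314, C 3.392, D 2.643, E 5.690, F 2.374, G 4.289.
Adams allocation: A 2, B 3, C 3, D 3, E 5, F 3, G 4.
Every allocation lies between the lower and upper quota.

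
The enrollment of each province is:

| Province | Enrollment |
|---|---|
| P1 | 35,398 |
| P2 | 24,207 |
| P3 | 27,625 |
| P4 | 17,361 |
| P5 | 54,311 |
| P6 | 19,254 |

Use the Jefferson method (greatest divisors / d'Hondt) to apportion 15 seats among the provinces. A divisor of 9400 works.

With modified divisor 9400: modified quotas P1 3.766, P2 2.575, P3 2.939, P4 1.847, P5 5.778, P6 2.048.
Rounding down: P1 3, P2 2, P3 2, P4 1, P5 5, P6 2 (total 15).

P1 3; P2 2; P3 2; P4 1; P5 5; P6 2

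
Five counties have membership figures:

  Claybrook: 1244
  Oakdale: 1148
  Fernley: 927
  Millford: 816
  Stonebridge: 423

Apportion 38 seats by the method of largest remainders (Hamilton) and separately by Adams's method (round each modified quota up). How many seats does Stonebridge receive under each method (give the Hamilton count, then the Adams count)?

3 and 4

Hamilton: Claybrook 10, Oakdale 10, Fernley 8, Millford 7, Stonebridge 3.
Adams: Claybrook 10, Oakdale 9, Fernley 8, Millford 7, Stonebridge 4.
Stonebridge gets 3 under Hamilton and 4 under Adams.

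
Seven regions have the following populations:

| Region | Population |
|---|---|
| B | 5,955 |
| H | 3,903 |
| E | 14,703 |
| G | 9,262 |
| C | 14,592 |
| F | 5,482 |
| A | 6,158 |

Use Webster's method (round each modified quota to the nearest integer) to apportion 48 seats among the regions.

B: 5, H: 3, E: 12, G: 7, C: 12, F: 4, A: 5

Standard divisor 60055/48 ≈ 1251.146; standard quotas: B 4.760, H 3.120, E 11.752, G 7.403, C 11.663, F 4.382, A 4.922.
Rounding to the nearest integer gives B 5, H 3, E 12, G 7, C 12, F 4, A 5 — total 48, matching the house size, so no adjustment is needed.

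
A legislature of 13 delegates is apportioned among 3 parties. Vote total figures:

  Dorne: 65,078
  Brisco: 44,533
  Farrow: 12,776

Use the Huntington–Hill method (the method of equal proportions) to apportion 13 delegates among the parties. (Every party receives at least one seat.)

Dorne 7; Brisco 5; Farrow 1

With divisor 9496: modified quotas Dorne 6.853, Brisco 4.690, Farrow 1.345.
Geometric-mean thresholds: Dorne √(6·7)=6.481, Brisco √(4·5)=4.472, Farrow √(1·2)=1.414.
Each quota rounded against its threshold gives Dorne 7, Brisco 5, Farrow 1 (total 13).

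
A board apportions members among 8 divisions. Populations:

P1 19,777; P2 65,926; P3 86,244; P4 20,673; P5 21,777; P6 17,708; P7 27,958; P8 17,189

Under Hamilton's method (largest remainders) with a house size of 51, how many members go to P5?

4

Total 277252; standard divisor 277252/51 ≈ 5436.314.
Standard quotas: P1 3.6379, P2 12.1270, P3 15.8644, P4 3.8028, P5 4.0058, P6 3.2574, P7 5.1428, P8 3.1619.
Lower quotas: P1 3, P2 12, P3 15, P4 3, P5 4, P6 3, P7 5, P8 3 (sum 48, leaving 3 seats).
Remainders in descending order: P3 0.8644, P4 0.8028, P1 0.6379, P6 0.2574, P8 0.1619, P7 0.1428, P2 0.1270, P5 0.0058.
Largest remainders: P3, P4, P1 receive the extra seats.
P5 receives 4.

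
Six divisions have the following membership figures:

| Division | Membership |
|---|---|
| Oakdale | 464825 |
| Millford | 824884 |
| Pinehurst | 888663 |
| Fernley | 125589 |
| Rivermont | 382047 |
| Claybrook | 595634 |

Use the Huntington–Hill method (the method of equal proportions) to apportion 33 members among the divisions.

With divisor 100576: modified quotas Oakdale 4.622, Millford 8.202, Pinehurst 8.836, Fernley 1.249, Rivermont 3.799, Claybrook 5.922.
Geometric-mean thresholds: Oakdale √(4·5)=4.472, Millford √(8·9)=8.485, Pinehurst √(8·9)=8.485, Fernley √(1·2)=1.414, Rivermont √(3·4)=3.464, Claybrook √(5·6)=5.477.
Each quota rounded against its threshold gives Oakdale 5, Millford 8, Pinehurst 9, Fernley 1, Rivermont 4, Claybrook 6 (total 33).

Oakdale: 5, Millford: 8, Pinehurst: 9, Fernley: 1, Rivermont: 4, Claybrook: 6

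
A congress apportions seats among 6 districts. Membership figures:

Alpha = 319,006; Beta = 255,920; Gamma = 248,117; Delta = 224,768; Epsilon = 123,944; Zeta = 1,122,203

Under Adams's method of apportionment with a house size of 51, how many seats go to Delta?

5

Standard divisor 2293958/51 ≈ 44979.569; standard quotas: Alpha 7.092, Beta 5.690, Gamma 5.516, Delta 4.997, Epsilon 2.756, Zeta 24.949.
Rounding up gives 8, 6, 6, 5, 3, 25 = 53 seats, so the divisor must be adjusted.
With modified divisor 47800: modified quotas Alpha 6.674, Beta 5.354, Gamma 5.191, Delta 4.702, Epsilon 2.593, Zeta 23.477.
Rounding up: Alpha 7, Beta 6, Gamma 6, Delta 5, Epsilon 3, Zeta 24 (total 51).
Delta receives 5.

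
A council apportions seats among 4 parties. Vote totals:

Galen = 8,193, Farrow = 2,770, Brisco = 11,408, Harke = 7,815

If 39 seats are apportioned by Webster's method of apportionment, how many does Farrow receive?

Standard divisor 30186/39 ≈ 774; standard quotas: Galen 10.585, Farrow 3.579, Brisco 14.739, Harke 10.097.
Rounding to the nearest integer gives 11, 4, 15, 10 = 40 seats, so the divisor must be adjusted.
With modified divisor 784: modified quotas Galen 10.450, Farrow 3.533, Brisco 14.551, Harke 9.968.
Rounding to the nearest integer: Galen 10, Farrow 4, Brisco 15, Harke 10 (total 39).
Farrow receives 4.

4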